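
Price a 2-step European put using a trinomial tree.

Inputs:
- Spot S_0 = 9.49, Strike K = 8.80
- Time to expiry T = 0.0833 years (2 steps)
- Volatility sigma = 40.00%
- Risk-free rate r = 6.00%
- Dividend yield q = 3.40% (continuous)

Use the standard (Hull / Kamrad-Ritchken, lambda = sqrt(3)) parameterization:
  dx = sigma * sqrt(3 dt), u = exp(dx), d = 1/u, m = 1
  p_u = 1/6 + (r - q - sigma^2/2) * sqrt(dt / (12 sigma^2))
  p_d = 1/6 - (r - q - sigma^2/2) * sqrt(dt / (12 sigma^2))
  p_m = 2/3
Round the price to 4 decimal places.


Answer: Price = V(0,0) = 0.1800

Derivation:
dt = T/N = 0.041650; dx = sigma*sqrt(3*dt) = 0.141393
u = exp(dx) = 1.151877; d = 1/u = 0.868148
p_u = 0.158713, p_m = 0.666667, p_d = 0.174620
Discount per step: exp(-r*dt) = 0.997504
Stock lattice S(k, j) with j the centered position index:
  k=0: S(0,+0) = 9.4900
  k=1: S(1,-1) = 8.2387; S(1,+0) = 9.4900; S(1,+1) = 10.9313
  k=2: S(2,-2) = 7.1524; S(2,-1) = 8.2387; S(2,+0) = 9.4900; S(2,+1) = 10.9313; S(2,+2) = 12.5915
Terminal payoffs V(N, j) = max(K - S_T, 0):
  V(2,-2) = 1.647568; V(2,-1) = 0.561275; V(2,+0) = 0.000000; V(2,+1) = 0.000000; V(2,+2) = 0.000000
Backward induction: V(k, j) = exp(-r*dt) * [p_u * V(k+1, j+1) + p_m * V(k+1, j) + p_d * V(k+1, j-1)]
  V(1,-1) = exp(-r*dt) * [p_u*0.000000 + p_m*0.561275 + p_d*1.647568] = 0.660230
  V(1,+0) = exp(-r*dt) * [p_u*0.000000 + p_m*0.000000 + p_d*0.561275] = 0.097765
  V(1,+1) = exp(-r*dt) * [p_u*0.000000 + p_m*0.000000 + p_d*0.000000] = 0.000000
  V(0,+0) = exp(-r*dt) * [p_u*0.000000 + p_m*0.097765 + p_d*0.660230] = 0.180016


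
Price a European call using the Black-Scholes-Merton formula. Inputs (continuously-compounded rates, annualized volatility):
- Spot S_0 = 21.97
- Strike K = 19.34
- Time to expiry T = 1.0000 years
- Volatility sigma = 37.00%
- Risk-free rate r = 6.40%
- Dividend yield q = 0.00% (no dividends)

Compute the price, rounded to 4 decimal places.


d1 = (ln(S/K) + (r - q + 0.5*sigma^2) * T) / (sigma * sqrt(T)) = 0.70257404
d2 = d1 - sigma * sqrt(T) = 0.33257404
exp(-rT) = 0.93800500; exp(-qT) = 1.00000000
C = S_0 * exp(-qT) * N(d1) - K * exp(-rT) * N(d2)
N(d1) = 0.75883938; N(d2) = 0.63027208
C = 21.9700 * 1.00000000 * 0.75883938 - 19.3400 * 0.93800500 * 0.63027208 = 5.2379

Answer: Price = 5.2379


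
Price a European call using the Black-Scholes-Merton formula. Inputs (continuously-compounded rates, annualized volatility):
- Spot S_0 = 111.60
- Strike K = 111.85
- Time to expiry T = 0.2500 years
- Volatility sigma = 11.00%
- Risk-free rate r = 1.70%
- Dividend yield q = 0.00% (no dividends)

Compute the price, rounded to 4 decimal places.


d1 = (ln(S/K) + (r - q + 0.5*sigma^2) * T) / (sigma * sqrt(T)) = 0.06408840
d2 = d1 - sigma * sqrt(T) = 0.00908840
exp(-rT) = 0.99575902; exp(-qT) = 1.00000000
C = S_0 * exp(-qT) * N(d1) - K * exp(-rT) * N(d2)
N(d1) = 0.52555008; N(d2) = 0.50362570
C = 111.6000 * 1.00000000 * 0.52555008 - 111.8500 * 0.99575902 * 0.50362570 = 2.5598

Answer: Price = 2.5598


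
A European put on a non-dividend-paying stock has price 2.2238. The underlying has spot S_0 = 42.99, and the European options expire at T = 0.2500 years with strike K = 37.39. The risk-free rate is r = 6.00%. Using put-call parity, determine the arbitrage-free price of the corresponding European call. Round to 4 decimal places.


Put-call parity: C - P = S_0 * exp(-qT) - K * exp(-rT).
S_0 * exp(-qT) = 42.9900 * 1.00000000 = 42.99000000
K * exp(-rT) = 37.3900 * 0.98511194 = 36.83333542
C = P + S*exp(-qT) - K*exp(-rT)
C = 2.2238 + 42.99000000 - 36.83333542 = 8.3805

Answer: Call price = 8.3805


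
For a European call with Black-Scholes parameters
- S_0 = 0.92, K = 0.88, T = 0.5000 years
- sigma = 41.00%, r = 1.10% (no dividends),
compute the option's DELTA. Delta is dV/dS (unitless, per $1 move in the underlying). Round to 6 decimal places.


Answer: Delta = 0.624475

Derivation:
d1 = 0.3172555733; d2 = 0.0273417930
phi(d1) = 0.3793621146; exp(-qT) = 1.0000000000; exp(-rT) = 0.9945150973
N(d1) = 0.6244751576
Delta = exp(-qT) * N(d1) = 1.0000000000 * 0.6244751576 = 0.624475


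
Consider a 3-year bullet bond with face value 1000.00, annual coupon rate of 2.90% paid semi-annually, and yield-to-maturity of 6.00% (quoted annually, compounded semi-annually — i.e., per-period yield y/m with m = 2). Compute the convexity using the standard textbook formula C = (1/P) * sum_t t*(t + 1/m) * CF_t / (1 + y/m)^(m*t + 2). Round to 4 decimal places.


Answer: Convexity = 9.4119

Derivation:
Coupon per period c = face * coupon_rate / m = 14.500000
Periods per year m = 2; per-period yield y/m = 0.030000
Number of cashflows N = 6
Cashflows (t years, CF_t, discount factor 1/(1+y/m)^(m*t), PV):
  t = 0.5000: CF_t = 14.500000, DF = 0.970874, PV = 14.077670
  t = 1.0000: CF_t = 14.500000, DF = 0.942596, PV = 13.667641
  t = 1.5000: CF_t = 14.500000, DF = 0.915142, PV = 13.269554
  t = 2.0000: CF_t = 14.500000, DF = 0.888487, PV = 12.883062
  t = 2.5000: CF_t = 14.500000, DF = 0.862609, PV = 12.507827
  t = 3.0000: CF_t = 1014.500000, DF = 0.837484, PV = 849.627778
Price P = sum_t PV_t = 916.033533
Convexity numerator sum_t t*(t + 1/m) * CF_t / (1+y/m)^(m*t + 2):
  t = 0.5000: term = 6.634777
  t = 1.0000: term = 19.324593
  t = 1.5000: term = 37.523482
  t = 2.0000: term = 60.717609
  t = 2.5000: term = 88.423702
  t = 3.0000: term = 8408.984516
Convexity = (1/P) * sum = 8621.608679 / 916.033533 = 9.411892


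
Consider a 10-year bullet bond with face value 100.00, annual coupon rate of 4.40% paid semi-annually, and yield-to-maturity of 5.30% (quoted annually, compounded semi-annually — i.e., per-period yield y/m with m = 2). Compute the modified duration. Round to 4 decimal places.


Coupon per period c = face * coupon_rate / m = 2.200000
Periods per year m = 2; per-period yield y/m = 0.026500
Number of cashflows N = 20
Cashflows (t years, CF_t, discount factor 1/(1+y/m)^(m*t), PV):
  t = 0.5000: CF_t = 2.200000, DF = 0.974184, PV = 2.143205
  t = 1.0000: CF_t = 2.200000, DF = 0.949035, PV = 2.087876
  t = 1.5000: CF_t = 2.200000, DF = 0.924535, PV = 2.033976
  t = 2.0000: CF_t = 2.200000, DF = 0.900667, PV = 1.981467
  t = 2.5000: CF_t = 2.200000, DF = 0.877415, PV = 1.930314
  t = 3.0000: CF_t = 2.200000, DF = 0.854764, PV = 1.880481
  t = 3.5000: CF_t = 2.200000, DF = 0.832698, PV = 1.831935
  t = 4.0000: CF_t = 2.200000, DF = 0.811201, PV = 1.784642
  t = 4.5000: CF_t = 2.200000, DF = 0.790259, PV = 1.738570
  t = 5.0000: CF_t = 2.200000, DF = 0.769858, PV = 1.693687
  t = 5.5000: CF_t = 2.200000, DF = 0.749983, PV = 1.649963
  t = 6.0000: CF_t = 2.200000, DF = 0.730622, PV = 1.607368
  t = 6.5000: CF_t = 2.200000, DF = 0.711760, PV = 1.565872
  t = 7.0000: CF_t = 2.200000, DF = 0.693385, PV = 1.525448
  t = 7.5000: CF_t = 2.200000, DF = 0.675485, PV = 1.486067
  t = 8.0000: CF_t = 2.200000, DF = 0.658047, PV = 1.447703
  t = 8.5000: CF_t = 2.200000, DF = 0.641059, PV = 1.410329
  t = 9.0000: CF_t = 2.200000, DF = 0.624509, PV = 1.373920
  t = 9.5000: CF_t = 2.200000, DF = 0.608387, PV = 1.338451
  t = 10.0000: CF_t = 102.200000, DF = 0.592681, PV = 60.571987
Price P = sum_t PV_t = 93.083260
First compute Macaulay numerator sum_t t * PV_t:
  t * PV_t at t = 0.5000: 1.071603
  t * PV_t at t = 1.0000: 2.087876
  t * PV_t at t = 1.5000: 3.050964
  t * PV_t at t = 2.0000: 3.962934
  t * PV_t at t = 2.5000: 4.825784
  t * PV_t at t = 3.0000: 5.641443
  t * PV_t at t = 3.5000: 6.411772
  t * PV_t at t = 4.0000: 7.138567
  t * PV_t at t = 4.5000: 7.823563
  t * PV_t at t = 5.0000: 8.468435
  t * PV_t at t = 5.5000: 9.074796
  t * PV_t at t = 6.0000: 9.644206
  t * PV_t at t = 6.5000: 10.178169
  t * PV_t at t = 7.0000: 10.678134
  t * PV_t at t = 7.5000: 11.145502
  t * PV_t at t = 8.0000: 11.581623
  t * PV_t at t = 8.5000: 11.987797
  t * PV_t at t = 9.0000: 12.365282
  t * PV_t at t = 9.5000: 12.715287
  t * PV_t at t = 10.0000: 605.719872
Macaulay duration D = 755.573609 / 93.083260 = 8.117180
Modified duration = D / (1 + y/m) = 8.117180 / (1 + 0.026500) = 7.907628

Answer: Modified duration = 7.9076


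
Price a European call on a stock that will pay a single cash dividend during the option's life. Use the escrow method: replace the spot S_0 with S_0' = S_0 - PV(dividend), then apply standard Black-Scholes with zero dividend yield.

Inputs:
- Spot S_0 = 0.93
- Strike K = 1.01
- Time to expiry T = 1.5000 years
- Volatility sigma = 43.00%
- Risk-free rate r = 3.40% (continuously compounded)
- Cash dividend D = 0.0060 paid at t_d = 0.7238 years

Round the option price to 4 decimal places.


Answer: Price = 0.1783

Derivation:
PV(D) = D * exp(-r * t_d) = 0.0060 * 0.97569114 = 0.00585415
S_0' = S_0 - PV(D) = 0.9300 - 0.00585415 = 0.92414585
d1 = (ln(S_0'/K) + (r + sigma^2/2)*T) / (sigma*sqrt(T)) = 0.19147661
d2 = d1 - sigma*sqrt(T) = -0.33516368
exp(-rT) = 0.95027867
N(d1) = 0.57592390; N(d2) = 0.36875081
C = S_0' * N(d1) - K * exp(-rT) * N(d2) = 0.92414585 * 0.57592390 - 1.0100 * 0.95027867 * 0.36875081 = 0.1783


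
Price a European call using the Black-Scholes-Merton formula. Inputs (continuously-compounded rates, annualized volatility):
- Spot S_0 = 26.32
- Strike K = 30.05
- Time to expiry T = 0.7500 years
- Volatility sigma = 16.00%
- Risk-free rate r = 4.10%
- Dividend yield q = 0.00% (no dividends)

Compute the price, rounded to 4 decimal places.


Answer: Price = 0.5162

Derivation:
d1 = (ln(S/K) + (r - q + 0.5*sigma^2) * T) / (sigma * sqrt(T)) = -0.66527750
d2 = d1 - sigma * sqrt(T) = -0.80384156
exp(-rT) = 0.96971797; exp(-qT) = 1.00000000
C = S_0 * exp(-qT) * N(d1) - K * exp(-rT) * N(d2)
N(d1) = 0.25293651; N(d2) = 0.21074424
C = 26.3200 * 1.00000000 * 0.25293651 - 30.0500 * 0.96971797 * 0.21074424 = 0.5162


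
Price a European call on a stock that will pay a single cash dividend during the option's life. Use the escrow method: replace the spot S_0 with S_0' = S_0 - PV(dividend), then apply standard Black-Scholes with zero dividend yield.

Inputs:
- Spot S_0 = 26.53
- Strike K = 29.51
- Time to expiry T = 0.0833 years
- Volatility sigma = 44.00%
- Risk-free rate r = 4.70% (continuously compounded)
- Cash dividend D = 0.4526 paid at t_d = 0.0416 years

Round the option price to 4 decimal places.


Answer: Price = 0.3259

Derivation:
PV(D) = D * exp(-r * t_d) = 0.4526 * 0.99804671 = 0.45171594
S_0' = S_0 - PV(D) = 26.5300 - 0.45171594 = 26.07828406
d1 = (ln(S_0'/K) + (r + sigma^2/2)*T) / (sigma*sqrt(T)) = -0.87917360
d2 = d1 - sigma*sqrt(T) = -1.00616526
exp(-rT) = 0.99609255
N(d1) = 0.18965358; N(d2) = 0.15716804
C = S_0' * N(d1) - K * exp(-rT) * N(d2) = 26.07828406 * 0.18965358 - 29.5100 * 0.99609255 * 0.15716804 = 0.3259


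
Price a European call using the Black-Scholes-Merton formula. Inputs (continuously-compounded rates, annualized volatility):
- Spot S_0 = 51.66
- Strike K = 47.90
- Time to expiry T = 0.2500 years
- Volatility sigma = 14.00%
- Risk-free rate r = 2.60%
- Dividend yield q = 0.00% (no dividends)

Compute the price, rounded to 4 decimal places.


d1 = (ln(S/K) + (r - q + 0.5*sigma^2) * T) / (sigma * sqrt(T)) = 1.20740405
d2 = d1 - sigma * sqrt(T) = 1.13740405
exp(-rT) = 0.99352108; exp(-qT) = 1.00000000
C = S_0 * exp(-qT) * N(d1) - K * exp(-rT) * N(d2)
N(d1) = 0.88636171; N(d2) = 0.87231529
C = 51.6600 * 1.00000000 * 0.88636171 - 47.9000 * 0.99352108 * 0.87231529 = 4.2763

Answer: Price = 4.2763


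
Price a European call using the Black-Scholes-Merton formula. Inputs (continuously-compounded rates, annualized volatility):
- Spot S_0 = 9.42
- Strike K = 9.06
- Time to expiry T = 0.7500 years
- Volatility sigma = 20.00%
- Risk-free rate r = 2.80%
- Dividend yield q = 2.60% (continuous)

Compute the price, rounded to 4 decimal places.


Answer: Price = 0.8250

Derivation:
d1 = (ln(S/K) + (r - q + 0.5*sigma^2) * T) / (sigma * sqrt(T)) = 0.32023292
d2 = d1 - sigma * sqrt(T) = 0.14702784
exp(-rT) = 0.97921896; exp(-qT) = 0.98068890
C = S_0 * exp(-qT) * N(d1) - K * exp(-rT) * N(d2)
N(d1) = 0.62560411; N(d2) = 0.55844498
C = 9.4200 * 0.98068890 * 0.62560411 - 9.0600 * 0.97921896 * 0.55844498 = 0.8250


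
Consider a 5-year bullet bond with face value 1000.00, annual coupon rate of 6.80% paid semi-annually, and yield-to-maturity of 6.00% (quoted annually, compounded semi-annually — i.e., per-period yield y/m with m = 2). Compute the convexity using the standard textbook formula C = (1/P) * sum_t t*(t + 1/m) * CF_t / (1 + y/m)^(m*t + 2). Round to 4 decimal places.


Coupon per period c = face * coupon_rate / m = 34.000000
Periods per year m = 2; per-period yield y/m = 0.030000
Number of cashflows N = 10
Cashflows (t years, CF_t, discount factor 1/(1+y/m)^(m*t), PV):
  t = 0.5000: CF_t = 34.000000, DF = 0.970874, PV = 33.009709
  t = 1.0000: CF_t = 34.000000, DF = 0.942596, PV = 32.048261
  t = 1.5000: CF_t = 34.000000, DF = 0.915142, PV = 31.114816
  t = 2.0000: CF_t = 34.000000, DF = 0.888487, PV = 30.208560
  t = 2.5000: CF_t = 34.000000, DF = 0.862609, PV = 29.328699
  t = 3.0000: CF_t = 34.000000, DF = 0.837484, PV = 28.474465
  t = 3.5000: CF_t = 34.000000, DF = 0.813092, PV = 27.645111
  t = 4.0000: CF_t = 34.000000, DF = 0.789409, PV = 26.839914
  t = 4.5000: CF_t = 34.000000, DF = 0.766417, PV = 26.058169
  t = 5.0000: CF_t = 1034.000000, DF = 0.744094, PV = 769.393108
Price P = sum_t PV_t = 1034.120811
Convexity numerator sum_t t*(t + 1/m) * CF_t / (1+y/m)^(m*t + 2):
  t = 0.5000: term = 15.557408
  t = 1.0000: term = 45.312839
  t = 1.5000: term = 87.986096
  t = 2.0000: term = 142.372324
  t = 2.5000: term = 207.338335
  t = 3.0000: term = 281.819097
  t = 3.5000: term = 364.814365
  t = 4.0000: term = 455.385476
  t = 4.5000: term = 552.652277
  t = 5.0000: term = 19943.736893
Convexity = (1/P) * sum = 22096.975110 / 1034.120811 = 21.367886

Answer: Convexity = 21.3679


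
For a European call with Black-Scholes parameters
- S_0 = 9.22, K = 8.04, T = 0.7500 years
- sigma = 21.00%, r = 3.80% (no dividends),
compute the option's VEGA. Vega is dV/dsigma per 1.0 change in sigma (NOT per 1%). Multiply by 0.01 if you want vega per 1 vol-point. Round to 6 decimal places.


d1 = 1.0006494893; d2 = 0.8187841545
phi(d1) = 0.2418135672; exp(-qT) = 1.0000000000; exp(-rT) = 0.9719022941
Vega = S * exp(-qT) * phi(d1) * sqrt(T) = 9.2200 * 1.0000000000 * 0.2418135672 * 0.8660254038 = 1.930822

Answer: Vega = 1.930822


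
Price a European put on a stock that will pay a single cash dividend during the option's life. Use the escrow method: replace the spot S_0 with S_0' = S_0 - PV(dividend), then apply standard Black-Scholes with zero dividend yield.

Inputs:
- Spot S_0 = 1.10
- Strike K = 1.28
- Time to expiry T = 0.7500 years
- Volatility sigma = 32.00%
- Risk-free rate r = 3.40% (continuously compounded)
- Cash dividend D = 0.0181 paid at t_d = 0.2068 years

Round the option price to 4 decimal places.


Answer: Price = 0.2277

Derivation:
PV(D) = D * exp(-r * t_d) = 0.0181 * 0.99299346 = 0.01797318
S_0' = S_0 - PV(D) = 1.1000 - 0.01797318 = 1.08202682
d1 = (ln(S_0'/K) + (r + sigma^2/2)*T) / (sigma*sqrt(T)) = -0.37572553
d2 = d1 - sigma*sqrt(T) = -0.65285365
exp(-rT) = 0.97482238
N(-d1) = 0.64643952; N(-d2) = 0.74307469
P = K * exp(-rT) * N(-d2) - S_0' * N(-d1) = 1.2800 * 0.97482238 * 0.74307469 - 1.08202682 * 0.64643952 = 0.2277


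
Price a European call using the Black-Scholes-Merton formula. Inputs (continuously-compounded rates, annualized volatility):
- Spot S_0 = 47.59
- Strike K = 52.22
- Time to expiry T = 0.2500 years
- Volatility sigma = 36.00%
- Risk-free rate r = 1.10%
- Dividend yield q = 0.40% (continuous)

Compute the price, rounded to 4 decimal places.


d1 = (ln(S/K) + (r - q + 0.5*sigma^2) * T) / (sigma * sqrt(T)) = -0.41607171
d2 = d1 - sigma * sqrt(T) = -0.59607171
exp(-rT) = 0.99725378; exp(-qT) = 0.99900050
C = S_0 * exp(-qT) * N(d1) - K * exp(-rT) * N(d2)
N(d1) = 0.33867876; N(d2) = 0.27556366
C = 47.5900 * 0.99900050 * 0.33867876 - 52.2200 * 0.99725378 * 0.27556366 = 1.7512

Answer: Price = 1.7512


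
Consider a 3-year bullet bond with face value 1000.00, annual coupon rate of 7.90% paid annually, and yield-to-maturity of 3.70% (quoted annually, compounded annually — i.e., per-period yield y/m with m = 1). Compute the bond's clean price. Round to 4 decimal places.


Answer: Price = 1117.2206

Derivation:
Coupon per period c = face * coupon_rate / m = 79.000000
Periods per year m = 1; per-period yield y/m = 0.037000
Number of cashflows N = 3
Cashflows (t years, CF_t, discount factor 1/(1+y/m)^(m*t), PV):
  t = 1.0000: CF_t = 79.000000, DF = 0.964320, PV = 76.181292
  t = 2.0000: CF_t = 79.000000, DF = 0.929913, PV = 73.463155
  t = 3.0000: CF_t = 1079.000000, DF = 0.896734, PV = 967.576196
Price P = sum_t PV_t = 1117.220644


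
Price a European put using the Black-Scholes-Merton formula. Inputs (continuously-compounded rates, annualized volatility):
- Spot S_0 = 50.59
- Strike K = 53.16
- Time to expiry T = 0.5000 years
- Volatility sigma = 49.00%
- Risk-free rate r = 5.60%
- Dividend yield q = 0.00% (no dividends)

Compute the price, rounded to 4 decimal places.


d1 = (ln(S/K) + (r - q + 0.5*sigma^2) * T) / (sigma * sqrt(T)) = 0.11103797
d2 = d1 - sigma * sqrt(T) = -0.23544435
exp(-rT) = 0.97238837; exp(-qT) = 1.00000000
P = K * exp(-rT) * N(-d2) - S_0 * exp(-qT) * N(-d1)
N(-d1) = 0.45579312; N(-d2) = 0.59306807
P = 53.1600 * 0.97238837 * 0.59306807 - 50.5900 * 1.00000000 * 0.45579312 = 7.5984

Answer: Price = 7.5984


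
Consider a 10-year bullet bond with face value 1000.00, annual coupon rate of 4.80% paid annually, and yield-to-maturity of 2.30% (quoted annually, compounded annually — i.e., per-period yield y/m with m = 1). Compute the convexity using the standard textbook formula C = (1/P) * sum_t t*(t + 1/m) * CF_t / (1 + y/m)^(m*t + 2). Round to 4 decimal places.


Coupon per period c = face * coupon_rate / m = 48.000000
Periods per year m = 1; per-period yield y/m = 0.023000
Number of cashflows N = 10
Cashflows (t years, CF_t, discount factor 1/(1+y/m)^(m*t), PV):
  t = 1.0000: CF_t = 48.000000, DF = 0.977517, PV = 46.920821
  t = 2.0000: CF_t = 48.000000, DF = 0.955540, PV = 45.865905
  t = 3.0000: CF_t = 48.000000, DF = 0.934056, PV = 44.834707
  t = 4.0000: CF_t = 48.000000, DF = 0.913056, PV = 43.826693
  t = 5.0000: CF_t = 48.000000, DF = 0.892528, PV = 42.841342
  t = 6.0000: CF_t = 48.000000, DF = 0.872461, PV = 41.878145
  t = 7.0000: CF_t = 48.000000, DF = 0.852846, PV = 40.936603
  t = 8.0000: CF_t = 48.000000, DF = 0.833671, PV = 40.016230
  t = 9.0000: CF_t = 48.000000, DF = 0.814928, PV = 39.116549
  t = 10.0000: CF_t = 1048.000000, DF = 0.796606, PV = 834.843260
Price P = sum_t PV_t = 1221.080256
Convexity numerator sum_t t*(t + 1/m) * CF_t / (1+y/m)^(m*t + 2):
  t = 1.0000: term = 89.669414
  t = 2.0000: term = 262.960159
  t = 3.0000: term = 514.096107
  t = 4.0000: term = 837.562898
  t = 5.0000: term = 1228.098091
  t = 6.0000: term = 1680.681649
  t = 7.0000: term = 2190.526750
  t = 8.0000: term = 2753.070905
  t = 9.0000: term = 3363.967381
  t = 10.0000: term = 87749.846061
Convexity = (1/P) * sum = 100670.479413 / 1221.080256 = 82.443786

Answer: Convexity = 82.4438


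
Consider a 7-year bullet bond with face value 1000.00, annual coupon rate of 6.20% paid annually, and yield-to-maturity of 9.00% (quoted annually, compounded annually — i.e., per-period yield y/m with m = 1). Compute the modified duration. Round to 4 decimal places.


Coupon per period c = face * coupon_rate / m = 62.000000
Periods per year m = 1; per-period yield y/m = 0.090000
Number of cashflows N = 7
Cashflows (t years, CF_t, discount factor 1/(1+y/m)^(m*t), PV):
  t = 1.0000: CF_t = 62.000000, DF = 0.917431, PV = 56.880734
  t = 2.0000: CF_t = 62.000000, DF = 0.841680, PV = 52.184160
  t = 3.0000: CF_t = 62.000000, DF = 0.772183, PV = 47.875376
  t = 4.0000: CF_t = 62.000000, DF = 0.708425, PV = 43.922363
  t = 5.0000: CF_t = 62.000000, DF = 0.649931, PV = 40.295746
  t = 6.0000: CF_t = 62.000000, DF = 0.596267, PV = 36.968574
  t = 7.0000: CF_t = 1062.000000, DF = 0.547034, PV = 580.950368
Price P = sum_t PV_t = 859.077321
First compute Macaulay numerator sum_t t * PV_t:
  t * PV_t at t = 1.0000: 56.880734
  t * PV_t at t = 2.0000: 104.368319
  t * PV_t at t = 3.0000: 143.626127
  t * PV_t at t = 4.0000: 175.689452
  t * PV_t at t = 5.0000: 201.478730
  t * PV_t at t = 6.0000: 221.811446
  t * PV_t at t = 7.0000: 4066.652576
Macaulay duration D = 4970.507384 / 859.077321 = 5.785867
Modified duration = D / (1 + y/m) = 5.785867 / (1 + 0.090000) = 5.308135

Answer: Modified duration = 5.3081


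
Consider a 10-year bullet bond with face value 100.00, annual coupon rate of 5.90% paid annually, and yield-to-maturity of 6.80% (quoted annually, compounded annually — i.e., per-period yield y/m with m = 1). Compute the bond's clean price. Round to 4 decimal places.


Coupon per period c = face * coupon_rate / m = 5.900000
Periods per year m = 1; per-period yield y/m = 0.068000
Number of cashflows N = 10
Cashflows (t years, CF_t, discount factor 1/(1+y/m)^(m*t), PV):
  t = 1.0000: CF_t = 5.900000, DF = 0.936330, PV = 5.524345
  t = 2.0000: CF_t = 5.900000, DF = 0.876713, PV = 5.172607
  t = 3.0000: CF_t = 5.900000, DF = 0.820892, PV = 4.843265
  t = 4.0000: CF_t = 5.900000, DF = 0.768626, PV = 4.534893
  t = 5.0000: CF_t = 5.900000, DF = 0.719687, PV = 4.246154
  t = 6.0000: CF_t = 5.900000, DF = 0.673864, PV = 3.975800
  t = 7.0000: CF_t = 5.900000, DF = 0.630959, PV = 3.722659
  t = 8.0000: CF_t = 5.900000, DF = 0.590786, PV = 3.485636
  t = 9.0000: CF_t = 5.900000, DF = 0.553170, PV = 3.263704
  t = 10.0000: CF_t = 105.900000, DF = 0.517950, PV = 54.850859
Price P = sum_t PV_t = 93.619921

Answer: Price = 93.6199


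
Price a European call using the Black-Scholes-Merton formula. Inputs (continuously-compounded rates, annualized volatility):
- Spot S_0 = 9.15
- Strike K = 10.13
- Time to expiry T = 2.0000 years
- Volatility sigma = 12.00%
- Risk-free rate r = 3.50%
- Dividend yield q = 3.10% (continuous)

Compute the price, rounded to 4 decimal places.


Answer: Price = 0.2780

Derivation:
d1 = (ln(S/K) + (r - q + 0.5*sigma^2) * T) / (sigma * sqrt(T)) = -0.46755927
d2 = d1 - sigma * sqrt(T) = -0.63726490
exp(-rT) = 0.93239382; exp(-qT) = 0.93988289
C = S_0 * exp(-qT) * N(d1) - K * exp(-rT) * N(d2)
N(d1) = 0.32004990; N(d2) = 0.26197616
C = 9.1500 * 0.93988289 * 0.32004990 - 10.1300 * 0.93239382 * 0.26197616 = 0.2780


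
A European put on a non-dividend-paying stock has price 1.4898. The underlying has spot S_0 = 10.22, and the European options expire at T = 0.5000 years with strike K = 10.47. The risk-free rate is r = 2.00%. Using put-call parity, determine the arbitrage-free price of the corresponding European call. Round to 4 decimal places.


Put-call parity: C - P = S_0 * exp(-qT) - K * exp(-rT).
S_0 * exp(-qT) = 10.2200 * 1.00000000 = 10.22000000
K * exp(-rT) = 10.4700 * 0.99004983 = 10.36582176
C = P + S*exp(-qT) - K*exp(-rT)
C = 1.4898 + 10.22000000 - 10.36582176 = 1.3440

Answer: Call price = 1.3440


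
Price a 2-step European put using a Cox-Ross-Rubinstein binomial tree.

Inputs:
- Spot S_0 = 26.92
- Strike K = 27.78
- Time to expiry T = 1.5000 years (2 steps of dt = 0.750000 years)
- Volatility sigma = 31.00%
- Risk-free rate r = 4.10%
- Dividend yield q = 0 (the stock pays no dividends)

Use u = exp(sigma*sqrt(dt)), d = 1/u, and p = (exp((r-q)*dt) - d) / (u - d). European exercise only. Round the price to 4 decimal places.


Answer: Price = V(0,0) = 3.3414

Derivation:
dt = T/N = 0.750000
u = exp(sigma*sqrt(dt)) = 1.307959; d = 1/u = 0.764550
p = (exp((r-q)*dt) - d) / (u - d) = 0.490749
Discount per step: exp(-r*dt) = 0.969718
Stock lattice S(k, i) with i counting down-moves:
  k=0: S(0,0) = 26.9200
  k=1: S(1,0) = 35.2103; S(1,1) = 20.5817
  k=2: S(2,0) = 46.0536; S(2,1) = 26.9200; S(2,2) = 15.7357
Terminal payoffs V(N, i) = max(K - S_T, 0):
  V(2,0) = 0.000000; V(2,1) = 0.860000; V(2,2) = 12.044273
Backward induction: V(k, i) = exp(-r*dt) * [p * V(k+1, i) + (1-p) * V(k+1, i+1)].
  V(1,0) = exp(-r*dt) * [p*0.000000 + (1-p)*0.860000] = 0.424693
  V(1,1) = exp(-r*dt) * [p*0.860000 + (1-p)*12.044273] = 6.357080
  V(0,0) = exp(-r*dt) * [p*0.424693 + (1-p)*6.357080] = 3.341419


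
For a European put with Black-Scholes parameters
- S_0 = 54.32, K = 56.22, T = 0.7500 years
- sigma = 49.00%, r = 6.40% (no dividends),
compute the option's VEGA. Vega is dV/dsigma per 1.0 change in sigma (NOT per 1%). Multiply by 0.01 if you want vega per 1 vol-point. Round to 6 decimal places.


d1 = 0.2442719921; d2 = -0.1800804558
phi(d1) = 0.3872158706; exp(-qT) = 1.0000000000; exp(-rT) = 0.9531337871
Vega = S * exp(-qT) * phi(d1) * sqrt(T) = 54.3200 * 1.0000000000 * 0.3872158706 * 0.8660254038 = 18.215603

Answer: Vega = 18.215603


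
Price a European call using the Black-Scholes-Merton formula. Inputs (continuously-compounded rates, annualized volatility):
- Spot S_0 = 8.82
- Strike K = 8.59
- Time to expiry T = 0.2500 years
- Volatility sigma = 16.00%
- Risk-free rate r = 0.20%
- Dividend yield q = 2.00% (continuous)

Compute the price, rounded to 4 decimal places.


Answer: Price = 0.3825

Derivation:
d1 = (ln(S/K) + (r - q + 0.5*sigma^2) * T) / (sigma * sqrt(T)) = 0.31403918
d2 = d1 - sigma * sqrt(T) = 0.23403918
exp(-rT) = 0.99950012; exp(-qT) = 0.99501248
C = S_0 * exp(-qT) * N(d1) - K * exp(-rT) * N(d2)
N(d1) = 0.62325436; N(d2) = 0.59252272
C = 8.8200 * 0.99501248 * 0.62325436 - 8.5900 * 0.99950012 * 0.59252272 = 0.3825


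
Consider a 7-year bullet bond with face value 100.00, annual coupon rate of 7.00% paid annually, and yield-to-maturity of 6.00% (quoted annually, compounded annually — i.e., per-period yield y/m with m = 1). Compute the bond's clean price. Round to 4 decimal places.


Coupon per period c = face * coupon_rate / m = 7.000000
Periods per year m = 1; per-period yield y/m = 0.060000
Number of cashflows N = 7
Cashflows (t years, CF_t, discount factor 1/(1+y/m)^(m*t), PV):
  t = 1.0000: CF_t = 7.000000, DF = 0.943396, PV = 6.603774
  t = 2.0000: CF_t = 7.000000, DF = 0.889996, PV = 6.229975
  t = 3.0000: CF_t = 7.000000, DF = 0.839619, PV = 5.877335
  t = 4.0000: CF_t = 7.000000, DF = 0.792094, PV = 5.544656
  t = 5.0000: CF_t = 7.000000, DF = 0.747258, PV = 5.230807
  t = 6.0000: CF_t = 7.000000, DF = 0.704961, PV = 4.934724
  t = 7.0000: CF_t = 107.000000, DF = 0.665057, PV = 71.161111
Price P = sum_t PV_t = 105.582381

Answer: Price = 105.5824


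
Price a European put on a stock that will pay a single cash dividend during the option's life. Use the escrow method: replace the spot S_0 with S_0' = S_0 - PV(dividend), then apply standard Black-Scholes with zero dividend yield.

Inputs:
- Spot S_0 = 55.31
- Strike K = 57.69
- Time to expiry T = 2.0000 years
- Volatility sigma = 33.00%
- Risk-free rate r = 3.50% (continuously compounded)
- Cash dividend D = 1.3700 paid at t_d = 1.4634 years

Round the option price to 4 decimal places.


Answer: Price = 9.8358

Derivation:
PV(D) = D * exp(-r * t_d) = 1.3700 * 0.95007058 = 1.30159670
S_0' = S_0 - PV(D) = 55.3100 - 1.30159670 = 54.00840330
d1 = (ln(S_0'/K) + (r + sigma^2/2)*T) / (sigma*sqrt(T)) = 0.24203580
d2 = d1 - sigma*sqrt(T) = -0.22465467
exp(-rT) = 0.93239382
N(-d1) = 0.40437621; N(-d2) = 0.58887604
P = K * exp(-rT) * N(-d2) - S_0' * N(-d1) = 57.6900 * 0.93239382 * 0.58887604 - 54.00840330 * 0.40437621 = 9.8358


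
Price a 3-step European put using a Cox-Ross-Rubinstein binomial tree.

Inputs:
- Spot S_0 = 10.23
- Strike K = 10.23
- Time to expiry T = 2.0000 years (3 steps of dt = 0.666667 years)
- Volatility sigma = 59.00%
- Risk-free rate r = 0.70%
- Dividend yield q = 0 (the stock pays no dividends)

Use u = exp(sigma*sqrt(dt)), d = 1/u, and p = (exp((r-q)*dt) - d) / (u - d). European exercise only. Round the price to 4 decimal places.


dt = T/N = 0.666667
u = exp(sigma*sqrt(dt)) = 1.618877; d = 1/u = 0.617712
p = (exp((r-q)*dt) - d) / (u - d) = 0.386515
Discount per step: exp(-r*dt) = 0.995344
Stock lattice S(k, i) with i counting down-moves:
  k=0: S(0,0) = 10.2300
  k=1: S(1,0) = 16.5611; S(1,1) = 6.3192
  k=2: S(2,0) = 26.8104; S(2,1) = 10.2300; S(2,2) = 3.9034
  k=3: S(3,0) = 43.4028; S(3,1) = 16.5611; S(3,2) = 6.3192; S(3,3) = 2.4112
Terminal payoffs V(N, i) = max(K - S_T, 0):
  V(3,0) = 0.000000; V(3,1) = 0.000000; V(3,2) = 3.910806; V(3,3) = 7.818797
Backward induction: V(k, i) = exp(-r*dt) * [p * V(k+1, i) + (1-p) * V(k+1, i+1)].
  V(2,0) = exp(-r*dt) * [p*0.000000 + (1-p)*0.000000] = 0.000000
  V(2,1) = exp(-r*dt) * [p*0.000000 + (1-p)*3.910806] = 2.388050
  V(2,2) = exp(-r*dt) * [p*3.910806 + (1-p)*7.818797] = 6.278930
  V(1,0) = exp(-r*dt) * [p*0.000000 + (1-p)*2.388050] = 1.458212
  V(1,1) = exp(-r*dt) * [p*2.388050 + (1-p)*6.278930] = 4.752814
  V(0,0) = exp(-r*dt) * [p*1.458212 + (1-p)*4.752814] = 3.463201

Answer: Price = V(0,0) = 3.4632


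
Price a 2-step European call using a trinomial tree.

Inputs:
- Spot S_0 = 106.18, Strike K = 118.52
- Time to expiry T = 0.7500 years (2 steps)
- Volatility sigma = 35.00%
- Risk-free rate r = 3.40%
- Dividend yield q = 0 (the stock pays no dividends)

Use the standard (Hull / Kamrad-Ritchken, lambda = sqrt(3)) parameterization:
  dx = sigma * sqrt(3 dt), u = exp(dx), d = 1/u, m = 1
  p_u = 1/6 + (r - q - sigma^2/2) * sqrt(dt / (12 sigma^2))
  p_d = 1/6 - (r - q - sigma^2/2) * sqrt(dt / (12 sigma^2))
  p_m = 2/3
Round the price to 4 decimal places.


Answer: Price = V(0,0) = 9.4167

Derivation:
dt = T/N = 0.375000; dx = sigma*sqrt(3*dt) = 0.371231
u = exp(dx) = 1.449518; d = 1/u = 0.689885
p_u = 0.152903, p_m = 0.666667, p_d = 0.180430
Discount per step: exp(-r*dt) = 0.987331
Stock lattice S(k, j) with j the centered position index:
  k=0: S(0,+0) = 106.1800
  k=1: S(1,-1) = 73.2519; S(1,+0) = 106.1800; S(1,+1) = 153.9098
  k=2: S(2,-2) = 50.5354; S(2,-1) = 73.2519; S(2,+0) = 106.1800; S(2,+1) = 153.9098; S(2,+2) = 223.0950
Terminal payoffs V(N, j) = max(S_T - K, 0):
  V(2,-2) = 0.000000; V(2,-1) = 0.000000; V(2,+0) = 0.000000; V(2,+1) = 35.389817; V(2,+2) = 104.575044
Backward induction: V(k, j) = exp(-r*dt) * [p_u * V(k+1, j+1) + p_m * V(k+1, j) + p_d * V(k+1, j-1)]
  V(1,-1) = exp(-r*dt) * [p_u*0.000000 + p_m*0.000000 + p_d*0.000000] = 0.000000
  V(1,+0) = exp(-r*dt) * [p_u*35.389817 + p_m*0.000000 + p_d*0.000000] = 5.342666
  V(1,+1) = exp(-r*dt) * [p_u*104.575044 + p_m*35.389817 + p_d*0.000000] = 39.081604
  V(0,+0) = exp(-r*dt) * [p_u*39.081604 + p_m*5.342666 + p_d*0.000000] = 9.416654


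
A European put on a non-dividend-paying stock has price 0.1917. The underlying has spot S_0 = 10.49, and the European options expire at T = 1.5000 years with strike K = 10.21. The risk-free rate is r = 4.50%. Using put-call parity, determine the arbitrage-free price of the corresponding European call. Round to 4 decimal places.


Answer: Call price = 1.1381

Derivation:
Put-call parity: C - P = S_0 * exp(-qT) - K * exp(-rT).
S_0 * exp(-qT) = 10.4900 * 1.00000000 = 10.49000000
K * exp(-rT) = 10.2100 * 0.93472772 = 9.54357003
C = P + S*exp(-qT) - K*exp(-rT)
C = 0.1917 + 10.49000000 - 9.54357003 = 1.1381


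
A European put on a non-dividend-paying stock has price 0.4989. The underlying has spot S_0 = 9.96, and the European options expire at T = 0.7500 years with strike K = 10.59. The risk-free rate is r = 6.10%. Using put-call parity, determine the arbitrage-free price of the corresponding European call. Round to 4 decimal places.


Answer: Call price = 0.3425

Derivation:
Put-call parity: C - P = S_0 * exp(-qT) - K * exp(-rT).
S_0 * exp(-qT) = 9.9600 * 1.00000000 = 9.96000000
K * exp(-rT) = 10.5900 * 0.95528075 = 10.11642317
C = P + S*exp(-qT) - K*exp(-rT)
C = 0.4989 + 9.96000000 - 10.11642317 = 0.3425


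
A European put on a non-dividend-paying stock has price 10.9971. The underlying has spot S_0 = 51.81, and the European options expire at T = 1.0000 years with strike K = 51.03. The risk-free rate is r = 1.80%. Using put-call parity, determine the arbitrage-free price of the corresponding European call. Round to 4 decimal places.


Put-call parity: C - P = S_0 * exp(-qT) - K * exp(-rT).
S_0 * exp(-qT) = 51.8100 * 1.00000000 = 51.81000000
K * exp(-rT) = 51.0300 * 0.98216103 = 50.11967748
C = P + S*exp(-qT) - K*exp(-rT)
C = 10.9971 + 51.81000000 - 50.11967748 = 12.6874

Answer: Call price = 12.6874


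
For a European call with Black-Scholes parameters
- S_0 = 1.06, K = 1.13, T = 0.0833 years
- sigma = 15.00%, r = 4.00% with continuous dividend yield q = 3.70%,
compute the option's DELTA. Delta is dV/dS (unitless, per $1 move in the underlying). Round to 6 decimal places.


d1 = -1.4497093372; d2 = -1.4930019463
phi(d1) = 0.1394893375; exp(-qT) = 0.9969226448; exp(-rT) = 0.9966735450
N(d1) = 0.0735697954
Delta = exp(-qT) * N(d1) = 0.9969226448 * 0.0735697954 = 0.073343

Answer: Delta = 0.073343


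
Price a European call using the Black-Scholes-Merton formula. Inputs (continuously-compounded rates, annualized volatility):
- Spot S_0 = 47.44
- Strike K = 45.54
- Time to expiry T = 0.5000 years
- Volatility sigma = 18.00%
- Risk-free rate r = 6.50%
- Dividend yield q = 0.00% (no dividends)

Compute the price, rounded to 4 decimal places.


d1 = (ln(S/K) + (r - q + 0.5*sigma^2) * T) / (sigma * sqrt(T)) = 0.64012565
d2 = d1 - sigma * sqrt(T) = 0.51284643
exp(-rT) = 0.96802245; exp(-qT) = 1.00000000
C = S_0 * exp(-qT) * N(d1) - K * exp(-rT) * N(d2)
N(d1) = 0.73895454; N(d2) = 0.69597063
C = 47.4400 * 1.00000000 * 0.73895454 - 45.5400 * 0.96802245 * 0.69597063 = 4.3750

Answer: Price = 4.3750


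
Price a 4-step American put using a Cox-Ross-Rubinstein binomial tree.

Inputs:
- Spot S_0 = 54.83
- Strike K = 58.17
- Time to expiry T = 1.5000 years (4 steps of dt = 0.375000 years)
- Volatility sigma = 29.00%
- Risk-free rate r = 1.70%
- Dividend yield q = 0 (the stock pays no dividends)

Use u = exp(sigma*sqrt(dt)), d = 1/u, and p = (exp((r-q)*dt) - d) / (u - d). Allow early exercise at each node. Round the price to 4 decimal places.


Answer: Price = V(0,0) = 9.1618

Derivation:
dt = T/N = 0.375000
u = exp(sigma*sqrt(dt)) = 1.194333; d = 1/u = 0.837287
p = (exp((r-q)*dt) - d) / (u - d) = 0.473631
Discount per step: exp(-r*dt) = 0.993645
Stock lattice S(k, i) with i counting down-moves:
  k=0: S(0,0) = 54.8300
  k=1: S(1,0) = 65.4853; S(1,1) = 45.9085
  k=2: S(2,0) = 78.2113; S(2,1) = 54.8300; S(2,2) = 38.4386
  k=3: S(3,0) = 93.4103; S(3,1) = 65.4853; S(3,2) = 45.9085; S(3,3) = 32.1841
  k=4: S(4,0) = 111.5630; S(4,1) = 78.2113; S(4,2) = 54.8300; S(4,3) = 38.4386; S(4,4) = 26.9474
Terminal payoffs V(N, i) = max(K - S_T, 0):
  V(4,0) = 0.000000; V(4,1) = 0.000000; V(4,2) = 3.340000; V(4,3) = 19.731426; V(4,4) = 31.222636
Backward induction: V(k, i) = exp(-r*dt) * [p * V(k+1, i) + (1-p) * V(k+1, i+1)]; then take max(V_cont, immediate exercise) for American.
  V(3,0) = exp(-r*dt) * [p*0.000000 + (1-p)*0.000000] = 0.000000; exercise = 0.000000; V(3,0) = max -> 0.000000
  V(3,1) = exp(-r*dt) * [p*0.000000 + (1-p)*3.340000] = 1.746900; exercise = 0.000000; V(3,1) = max -> 1.746900
  V(3,2) = exp(-r*dt) * [p*3.340000 + (1-p)*19.731426] = 11.891883; exercise = 12.261537; V(3,2) = max -> 12.261537
  V(3,3) = exp(-r*dt) * [p*19.731426 + (1-p)*31.222636] = 25.616216; exercise = 25.985870; V(3,3) = max -> 25.985870
  V(2,0) = exp(-r*dt) * [p*0.000000 + (1-p)*1.746900] = 0.913670; exercise = 0.000000; V(2,0) = max -> 0.913670
  V(2,1) = exp(-r*dt) * [p*1.746900 + (1-p)*12.261537] = 7.235205; exercise = 3.340000; V(2,1) = max -> 7.235205
  V(2,2) = exp(-r*dt) * [p*12.261537 + (1-p)*25.985870] = 19.361772; exercise = 19.731426; V(2,2) = max -> 19.731426
  V(1,0) = exp(-r*dt) * [p*0.913670 + (1-p)*7.235205] = 4.214178; exercise = 0.000000; V(1,0) = max -> 4.214178
  V(1,1) = exp(-r*dt) * [p*7.235205 + (1-p)*19.731426] = 13.725049; exercise = 12.261537; V(1,1) = max -> 13.725049
  V(0,0) = exp(-r*dt) * [p*4.214178 + (1-p)*13.725049] = 9.161811; exercise = 3.340000; V(0,0) = max -> 9.161811


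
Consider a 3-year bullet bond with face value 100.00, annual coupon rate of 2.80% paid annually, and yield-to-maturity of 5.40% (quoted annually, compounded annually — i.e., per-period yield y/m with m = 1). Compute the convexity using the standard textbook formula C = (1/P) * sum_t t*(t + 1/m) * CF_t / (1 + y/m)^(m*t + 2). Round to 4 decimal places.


Answer: Convexity = 10.3983

Derivation:
Coupon per period c = face * coupon_rate / m = 2.800000
Periods per year m = 1; per-period yield y/m = 0.054000
Number of cashflows N = 3
Cashflows (t years, CF_t, discount factor 1/(1+y/m)^(m*t), PV):
  t = 1.0000: CF_t = 2.800000, DF = 0.948767, PV = 2.656546
  t = 2.0000: CF_t = 2.800000, DF = 0.900158, PV = 2.520443
  t = 3.0000: CF_t = 102.800000, DF = 0.854040, PV = 87.795303
Price P = sum_t PV_t = 92.972292
Convexity numerator sum_t t*(t + 1/m) * CF_t / (1+y/m)^(m*t + 2):
  t = 1.0000: term = 4.782624
  t = 2.0000: term = 13.612780
  t = 3.0000: term = 948.355804
Convexity = (1/P) * sum = 966.751208 / 92.972292 = 10.398272


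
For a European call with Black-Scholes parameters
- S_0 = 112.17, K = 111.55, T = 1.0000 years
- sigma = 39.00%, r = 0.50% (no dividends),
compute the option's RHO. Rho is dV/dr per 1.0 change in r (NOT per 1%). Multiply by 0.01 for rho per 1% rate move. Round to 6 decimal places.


d1 = 0.2220324533; d2 = -0.1679675467
phi(d1) = 0.3892288759; exp(-qT) = 1.0000000000; exp(-rT) = 0.9950124792
N(d2) = 0.4333044051
Rho = K*T*exp(-rT)*N(d2) = 111.5500 * 1.0000 * 0.9950124792 * 0.4333044051 = 48.094034

Answer: Rho = 48.094034


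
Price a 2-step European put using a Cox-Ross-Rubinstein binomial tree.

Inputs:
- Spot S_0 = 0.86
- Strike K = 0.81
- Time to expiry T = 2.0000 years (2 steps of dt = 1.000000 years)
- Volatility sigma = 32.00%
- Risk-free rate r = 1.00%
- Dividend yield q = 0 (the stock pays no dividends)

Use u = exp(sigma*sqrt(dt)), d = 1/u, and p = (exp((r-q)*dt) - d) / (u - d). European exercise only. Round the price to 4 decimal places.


dt = T/N = 1.000000
u = exp(sigma*sqrt(dt)) = 1.377128; d = 1/u = 0.726149
p = (exp((r-q)*dt) - d) / (u - d) = 0.436114
Discount per step: exp(-r*dt) = 0.990050
Stock lattice S(k, i) with i counting down-moves:
  k=0: S(0,0) = 0.8600
  k=1: S(1,0) = 1.1843; S(1,1) = 0.6245
  k=2: S(2,0) = 1.6310; S(2,1) = 0.8600; S(2,2) = 0.4535
Terminal payoffs V(N, i) = max(K - S_T, 0):
  V(2,0) = 0.000000; V(2,1) = 0.000000; V(2,2) = 0.356529
Backward induction: V(k, i) = exp(-r*dt) * [p * V(k+1, i) + (1-p) * V(k+1, i+1)].
  V(1,0) = exp(-r*dt) * [p*0.000000 + (1-p)*0.000000] = 0.000000
  V(1,1) = exp(-r*dt) * [p*0.000000 + (1-p)*0.356529] = 0.199041
  V(0,0) = exp(-r*dt) * [p*0.000000 + (1-p)*0.199041] = 0.111120

Answer: Price = V(0,0) = 0.1111


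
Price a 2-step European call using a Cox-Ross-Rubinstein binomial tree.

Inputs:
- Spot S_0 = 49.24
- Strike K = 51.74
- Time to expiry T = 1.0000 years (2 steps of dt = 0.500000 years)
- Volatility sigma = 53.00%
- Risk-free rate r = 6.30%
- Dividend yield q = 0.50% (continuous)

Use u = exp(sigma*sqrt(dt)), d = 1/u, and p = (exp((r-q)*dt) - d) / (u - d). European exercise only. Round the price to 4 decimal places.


dt = T/N = 0.500000
u = exp(sigma*sqrt(dt)) = 1.454652; d = 1/u = 0.687450
p = (exp((r-q)*dt) - d) / (u - d) = 0.445743
Discount per step: exp(-r*dt) = 0.968991
Stock lattice S(k, i) with i counting down-moves:
  k=0: S(0,0) = 49.2400
  k=1: S(1,0) = 71.6271; S(1,1) = 33.8500
  k=2: S(2,0) = 104.1924; S(2,1) = 49.2400; S(2,2) = 23.2702
Terminal payoffs V(N, i) = max(S_T - K, 0):
  V(2,0) = 52.452431; V(2,1) = 0.000000; V(2,2) = 0.000000
Backward induction: V(k, i) = exp(-r*dt) * [p * V(k+1, i) + (1-p) * V(k+1, i+1)].
  V(1,0) = exp(-r*dt) * [p*52.452431 + (1-p)*0.000000] = 22.655296
  V(1,1) = exp(-r*dt) * [p*0.000000 + (1-p)*0.000000] = 0.000000
  V(0,0) = exp(-r*dt) * [p*22.655296 + (1-p)*0.000000] = 9.785294

Answer: Price = V(0,0) = 9.7853


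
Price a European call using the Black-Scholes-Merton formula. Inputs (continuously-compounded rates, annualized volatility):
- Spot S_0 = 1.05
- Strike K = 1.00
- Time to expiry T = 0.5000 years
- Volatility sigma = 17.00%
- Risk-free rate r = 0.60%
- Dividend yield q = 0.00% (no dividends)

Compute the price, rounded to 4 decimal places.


Answer: Price = 0.0800

Derivation:
d1 = (ln(S/K) + (r - q + 0.5*sigma^2) * T) / (sigma * sqrt(T)) = 0.49094144
d2 = d1 - sigma * sqrt(T) = 0.37073329
exp(-rT) = 0.99700450; exp(-qT) = 1.00000000
C = S_0 * exp(-qT) * N(d1) - K * exp(-rT) * N(d2)
N(d1) = 0.68826607; N(d2) = 0.64458190
C = 1.0500 * 1.00000000 * 0.68826607 - 1.0000 * 0.99700450 * 0.64458190 = 0.0800
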